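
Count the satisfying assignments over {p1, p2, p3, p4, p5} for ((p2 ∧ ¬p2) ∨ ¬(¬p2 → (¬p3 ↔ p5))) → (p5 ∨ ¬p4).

Initial set: {(((p2 ∧ ¬p2) ∨ ¬(¬p2 → (¬p3 ↔ p5))) → (p5 ∨ ¬p4))}.
(((p2 ∧ ¬p2) ∨ ¬(¬p2 → (¬p3 ↔ p5))) → (p5 ∨ ¬p4)): β-rule — branch into ¬((p2 ∧ ¬p2) ∨ ¬(¬p2 → (¬p3 ↔ p5)))  //  (p5 ∨ ¬p4).
  branch 1 (add ¬((p2 ∧ ¬p2) ∨ ¬(¬p2 → (¬p3 ↔ p5)))):
    ¬((p2 ∧ ¬p2) ∨ ¬(¬p2 → (¬p3 ↔ p5))): α-rule — add ¬(p2 ∧ ¬p2), ¬¬(¬p2 → (¬p3 ↔ p5)).
    ¬(p2 ∧ ¬p2): β-rule — branch into ¬p2  //  ¬¬p2.
      branch 1.1 (add ¬p2):
        ¬¬(¬p2 → (¬p3 ↔ p5)): β-rule — branch into ¬¬p2  //  (¬p3 ↔ p5).
          branch 1.1.1 (add ¬¬p2):
            × closes — contains both p2 and ¬p2.
          branch 1.1.2 (add (¬p3 ↔ p5)):
            (¬p3 ↔ p5): β-rule — branch into ¬p3, p5  //  ¬¬p3, ¬p5.
              branch 1.1.2.1 (add ¬p3, p5):
                ○ open, literals {p2=0, p3=0, p5=1}.
              branch 1.1.2.2 (add ¬¬p3, ¬p5):
                ○ open, literals {p2=0, p3=1, p5=0}.
      branch 1.2 (add ¬¬p2):
        ¬¬(¬p2 → (¬p3 ↔ p5)): β-rule — branch into ¬¬p2  //  (¬p3 ↔ p5).
          branch 1.2.1 (add ¬¬p2):
            ○ open, literals {p2=1}.
          branch 1.2.2 (add (¬p3 ↔ p5)):
            (¬p3 ↔ p5): β-rule — branch into ¬p3, p5  //  ¬¬p3, ¬p5.
              branch 1.2.2.1 (add ¬p3, p5):
                ○ open, literals {p2=1, p3=0, p5=1}.
              branch 1.2.2.2 (add ¬¬p3, ¬p5):
                ○ open, literals {p2=1, p3=1, p5=0}.
  branch 2 (add (p5 ∨ ¬p4)):
    (p5 ∨ ¬p4): β-rule — branch into p5  //  ¬p4.
      branch 2.1 (add p5):
        ○ open, literals {p5=1}.
      branch 2.2 (add ¬p4):
        ○ open, literals {p4=0}.
1 branch closed, 7 open.
Each open branch fixes some atoms; the unmentioned ones are free. Counting distinct full assignments: branch {p2=0, p3=0, p5=1} (p1, p4) contributes 4 new; branch {p2=0, p3=1, p5=0} (p1, p4) contributes 4 new; branch {p2=1} (p1, p3, p4, p5) contributes 16 new; branch {p2=1, p3=0, p5=1} (p1, p4) contributes 0 new; branch {p2=1, p3=1, p5=0} (p1, p4) contributes 0 new; branch {p5=1} (p1, p2, p3, p4) contributes 4 new; branch {p4=0} (p1, p2, p3, p5) contributes 2 new. Total: 30.

30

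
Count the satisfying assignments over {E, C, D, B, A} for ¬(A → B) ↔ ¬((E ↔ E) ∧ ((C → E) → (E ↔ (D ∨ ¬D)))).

20

Initial set: {T (¬(A → B) ↔ ¬((E ↔ E) ∧ ((C → E) → (E ↔ (D ∨ ¬D)))))}.
T (¬(A → B) ↔ ¬((E ↔ E) ∧ ((C → E) → (E ↔ (D ∨ ¬D))))): β-rule — branch into T ¬(A → B), T ¬((E ↔ E) ∧ ((C → E) → (E ↔ (D ∨ ¬D))))  //  F ¬(A → B), F ¬((E ↔ E) ∧ ((C → E) → (E ↔ (D ∨ ¬D)))).
  branch 1 (add T ¬(A → B), T ¬((E ↔ E) ∧ ((C → E) → (E ↔ (D ∨ ¬D))))):
    T ¬(A → B): α-rule — add T A, F B.
    T ¬((E ↔ E) ∧ ((C → E) → (E ↔ (D ∨ ¬D)))): β-rule — branch into F (E ↔ E)  //  F ((C → E) → (E ↔ (D ∨ ¬D))).
      branch 1.1 (add F (E ↔ E)):
        F (E ↔ E): β-rule — branch into T E, F E  //  F E, T E.
          branch 1.1.1 (add T E, F E):
            × closes — contains both E and ¬E.
          branch 1.1.2 (add F E, T E):
            × closes — contains both E and ¬E.
      branch 1.2 (add F ((C → E) → (E ↔ (D ∨ ¬D)))):
        F ((C → E) → (E ↔ (D ∨ ¬D))): α-rule — add T (C → E), F (E ↔ (D ∨ ¬D)).
        T (C → E): β-rule — branch into F C  //  T E.
          branch 1.2.1 (add F C):
            F (E ↔ (D ∨ ¬D)): β-rule — branch into T E, F (D ∨ ¬D)  //  F E, T (D ∨ ¬D).
              branch 1.2.1.1 (add T E, F (D ∨ ¬D)):
                F (D ∨ ¬D): α-rule — add F D, F ¬D.
                × closes — contains both D and ¬D.
              branch 1.2.1.2 (add F E, T (D ∨ ¬D)):
                T (D ∨ ¬D): β-rule — branch into T D  //  T ¬D.
                  branch 1.2.1.2.1 (add T D):
                    ○ open, literals {A=1, B=0, C=0, D=1, E=0}.
                  branch 1.2.1.2.2 (add T ¬D):
                    ○ open, literals {A=1, B=0, C=0, D=0, E=0}.
          branch 1.2.2 (add T E):
            F (E ↔ (D ∨ ¬D)): β-rule — branch into T E, F (D ∨ ¬D)  //  F E, T (D ∨ ¬D).
              branch 1.2.2.1 (add T E, F (D ∨ ¬D)):
                F (D ∨ ¬D): α-rule — add F D, F ¬D.
                × closes — contains both D and ¬D.
              branch 1.2.2.2 (add F E, T (D ∨ ¬D)):
                × closes — contains both E and ¬E.
  branch 2 (add F ¬(A → B), F ¬((E ↔ E) ∧ ((C → E) → (E ↔ (D ∨ ¬D))))):
    F ¬((E ↔ E) ∧ ((C → E) → (E ↔ (D ∨ ¬D)))): α-rule — add T (E ↔ E), T ((C → E) → (E ↔ (D ∨ ¬D))).
    F ¬(A → B): β-rule — branch into F A  //  T B.
      branch 2.1 (add F A):
        T (E ↔ E): β-rule — branch into T E, T E  //  F E, F E.
          branch 2.1.1 (add T E, T E):
            T ((C → E) → (E ↔ (D ∨ ¬D))): β-rule — branch into F (C → E)  //  T (E ↔ (D ∨ ¬D)).
              branch 2.1.1.1 (add F (C → E)):
                F (C → E): α-rule — add T C, F E.
                × closes — contains both E and ¬E.
              branch 2.1.1.2 (add T (E ↔ (D ∨ ¬D))):
                T (E ↔ (D ∨ ¬D)): β-rule — branch into T E, T (D ∨ ¬D)  //  F E, F (D ∨ ¬D).
                  branch 2.1.1.2.1 (add T E, T (D ∨ ¬D)):
                    T (D ∨ ¬D): β-rule — branch into T D  //  T ¬D.
                      branch 2.1.1.2.1.1 (add T D):
                        ○ open, literals {A=0, D=1, E=1}.
                      branch 2.1.1.2.1.2 (add T ¬D):
                        ○ open, literals {A=0, D=0, E=1}.
                  branch 2.1.1.2.2 (add F E, F (D ∨ ¬D)):
                    × closes — contains both E and ¬E.
          branch 2.1.2 (add F E, F E):
            T ((C → E) → (E ↔ (D ∨ ¬D))): β-rule — branch into F (C → E)  //  T (E ↔ (D ∨ ¬D)).
              branch 2.1.2.1 (add F (C → E)):
                F (C → E): α-rule — add T C, F E.
                ○ open, literals {A=0, C=1, E=0}.
              branch 2.1.2.2 (add T (E ↔ (D ∨ ¬D))):
                T (E ↔ (D ∨ ¬D)): β-rule — branch into T E, T (D ∨ ¬D)  //  F E, F (D ∨ ¬D).
                  branch 2.1.2.2.1 (add T E, T (D ∨ ¬D)):
                    × closes — contains both E and ¬E.
                  branch 2.1.2.2.2 (add F E, F (D ∨ ¬D)):
                    F (D ∨ ¬D): α-rule — add F D, F ¬D.
                    × closes — contains both D and ¬D.
      branch 2.2 (add T B):
        T (E ↔ E): β-rule — branch into T E, T E  //  F E, F E.
          branch 2.2.1 (add T E, T E):
            T ((C → E) → (E ↔ (D ∨ ¬D))): β-rule — branch into F (C → E)  //  T (E ↔ (D ∨ ¬D)).
              branch 2.2.1.1 (add F (C → E)):
                F (C → E): α-rule — add T C, F E.
                × closes — contains both E and ¬E.
              branch 2.2.1.2 (add T (E ↔ (D ∨ ¬D))):
                T (E ↔ (D ∨ ¬D)): β-rule — branch into T E, T (D ∨ ¬D)  //  F E, F (D ∨ ¬D).
                  branch 2.2.1.2.1 (add T E, T (D ∨ ¬D)):
                    T (D ∨ ¬D): β-rule — branch into T D  //  T ¬D.
                      branch 2.2.1.2.1.1 (add T D):
                        ○ open, literals {B=1, D=1, E=1}.
                      branch 2.2.1.2.1.2 (add T ¬D):
                        ○ open, literals {B=1, D=0, E=1}.
                  branch 2.2.1.2.2 (add F E, F (D ∨ ¬D)):
                    × closes — contains both E and ¬E.
          branch 2.2.2 (add F E, F E):
            T ((C → E) → (E ↔ (D ∨ ¬D))): β-rule — branch into F (C → E)  //  T (E ↔ (D ∨ ¬D)).
              branch 2.2.2.1 (add F (C → E)):
                F (C → E): α-rule — add T C, F E.
                ○ open, literals {B=1, C=1, E=0}.
              branch 2.2.2.2 (add T (E ↔ (D ∨ ¬D))):
                T (E ↔ (D ∨ ¬D)): β-rule — branch into T E, T (D ∨ ¬D)  //  F E, F (D ∨ ¬D).
                  branch 2.2.2.2.1 (add T E, T (D ∨ ¬D)):
                    × closes — contains both E and ¬E.
                  branch 2.2.2.2.2 (add F E, F (D ∨ ¬D)):
                    F (D ∨ ¬D): α-rule — add F D, F ¬D.
                    × closes — contains both D and ¬D.
13 branches closed, 8 open.
Each open branch fixes some atoms; the unmentioned ones are free. Counting distinct full assignments: branch {A=1, B=0, C=0, D=1, E=0} (none free) contributes 1 new; branch {A=1, B=0, C=0, D=0, E=0} (none free) contributes 1 new; branch {A=0, D=1, E=1} (C, B) contributes 4 new; branch {A=0, D=0, E=1} (C, B) contributes 4 new; branch {A=0, C=1, E=0} (D, B) contributes 4 new; branch {B=1, D=1, E=1} (C, A) contributes 2 new; branch {B=1, D=0, E=1} (C, A) contributes 2 new; branch {B=1, C=1, E=0} (D, A) contributes 2 new. Total: 20.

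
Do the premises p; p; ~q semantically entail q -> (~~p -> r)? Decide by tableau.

Yes

Initial set: {p; p; ~q; ~(q -> (~~p -> r))}.
~(q -> (~~p -> r)): α-rule — add q, ~(~~p -> r).
× closes — contains both q and ~q.
All 1 branch closes.
Every branch closed, so the premises entail the conclusion.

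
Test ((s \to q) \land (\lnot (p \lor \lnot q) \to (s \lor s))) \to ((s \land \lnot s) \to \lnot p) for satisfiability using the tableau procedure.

Satisfiable

Initial set: {T (((s \to q) \land (\lnot (p \lor \lnot q) \to (s \lor s))) \to ((s \land \lnot s) \to \lnot p))}.
T (((s \to q) \land (\lnot (p \lor \lnot q) \to (s \lor s))) \to ((s \land \lnot s) \to \lnot p)): β-rule — branch into F ((s \to q) \land (\lnot (p \lor \lnot q) \to (s \lor s)))  //  T ((s \land \lnot s) \to \lnot p).
  branch 1 (add F ((s \to q) \land (\lnot (p \lor \lnot q) \to (s \lor s)))):
    F ((s \to q) \land (\lnot (p \lor \lnot q) \to (s \lor s))): β-rule — branch into F (s \to q)  //  F (\lnot (p \lor \lnot q) \to (s \lor s)).
      branch 1.1 (add F (s \to q)):
        F (s \to q): α-rule — add T s, F q.
        ○ open, literals {q=F, s=T}.
      branch 1.2 (add F (\lnot (p \lor \lnot q) \to (s \lor s))):
        F (\lnot (p \lor \lnot q) \to (s \lor s)): α-rule — add T \lnot (p \lor \lnot q), F (s \lor s).
        T \lnot (p \lor \lnot q): α-rule — add F p, F \lnot q.
        F (s \lor s): α-rule — add F s, F s.
        ○ open, literals {p=F, q=T, s=F}.
  branch 2 (add T ((s \land \lnot s) \to \lnot p)):
    T ((s \land \lnot s) \to \lnot p): β-rule — branch into F (s \land \lnot s)  //  T \lnot p.
      branch 2.1 (add F (s \land \lnot s)):
        F (s \land \lnot s): β-rule — branch into F s  //  F \lnot s.
          branch 2.1.1 (add F s):
            ○ open, literals {s=F}.
          branch 2.1.2 (add F \lnot s):
            ○ open, literals {s=T}.
      branch 2.2 (add T \lnot p):
        ○ open, literals {p=F}.
0 branches closed, 5 open.
An open branch gives a satisfying assignment: q=F, s=T.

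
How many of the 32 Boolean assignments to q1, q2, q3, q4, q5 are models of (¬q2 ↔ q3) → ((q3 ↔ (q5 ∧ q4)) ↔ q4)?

24

Initial set: {((¬q2 ↔ q3) → ((q3 ↔ (q5 ∧ q4)) ↔ q4))}.
((¬q2 ↔ q3) → ((q3 ↔ (q5 ∧ q4)) ↔ q4)): β-rule — branch into ¬(¬q2 ↔ q3)  //  ((q3 ↔ (q5 ∧ q4)) ↔ q4).
  branch 1 (add ¬(¬q2 ↔ q3)):
    ¬(¬q2 ↔ q3): β-rule — branch into ¬q2, ¬q3  //  ¬¬q2, q3.
      branch 1.1 (add ¬q2, ¬q3):
        ○ open, literals {q2=false, q3=false}.
      branch 1.2 (add ¬¬q2, q3):
        ○ open, literals {q2=true, q3=true}.
  branch 2 (add ((q3 ↔ (q5 ∧ q4)) ↔ q4)):
    ((q3 ↔ (q5 ∧ q4)) ↔ q4): β-rule — branch into (q3 ↔ (q5 ∧ q4)), q4  //  ¬(q3 ↔ (q5 ∧ q4)), ¬q4.
      branch 2.1 (add (q3 ↔ (q5 ∧ q4)), q4):
        (q3 ↔ (q5 ∧ q4)): β-rule — branch into q3, (q5 ∧ q4)  //  ¬q3, ¬(q5 ∧ q4).
          branch 2.1.1 (add q3, (q5 ∧ q4)):
            (q5 ∧ q4): α-rule — add q5, q4.
            ○ open, literals {q3=true, q4=true, q5=true}.
          branch 2.1.2 (add ¬q3, ¬(q5 ∧ q4)):
            ¬(q5 ∧ q4): β-rule — branch into ¬q5  //  ¬q4.
              branch 2.1.2.1 (add ¬q5):
                ○ open, literals {q3=false, q4=true, q5=false}.
              branch 2.1.2.2 (add ¬q4):
                × closes — contains both q4 and ¬q4.
      branch 2.2 (add ¬(q3 ↔ (q5 ∧ q4)), ¬q4):
        ¬(q3 ↔ (q5 ∧ q4)): β-rule — branch into q3, ¬(q5 ∧ q4)  //  ¬q3, (q5 ∧ q4).
          branch 2.2.1 (add q3, ¬(q5 ∧ q4)):
            ¬(q5 ∧ q4): β-rule — branch into ¬q5  //  ¬q4.
              branch 2.2.1.1 (add ¬q5):
                ○ open, literals {q3=true, q4=false, q5=false}.
              branch 2.2.1.2 (add ¬q4):
                ○ open, literals {q3=true, q4=false}.
          branch 2.2.2 (add ¬q3, (q5 ∧ q4)):
            (q5 ∧ q4): α-rule — add q5, q4.
            × closes — contains both q4 and ¬q4.
2 branches closed, 6 open.
Each open branch fixes some atoms; the unmentioned ones are free. Counting distinct full assignments: branch {q2=false, q3=false} (q1, q4, q5) contributes 8 new; branch {q2=true, q3=true} (q1, q4, q5) contributes 8 new; branch {q3=true, q4=true, q5=true} (q1, q2) contributes 2 new; branch {q3=false, q4=true, q5=false} (q1, q2) contributes 2 new; branch {q3=true, q4=false, q5=false} (q1, q2) contributes 2 new; branch {q3=true, q4=false} (q1, q2, q5) contributes 2 new. Total: 24.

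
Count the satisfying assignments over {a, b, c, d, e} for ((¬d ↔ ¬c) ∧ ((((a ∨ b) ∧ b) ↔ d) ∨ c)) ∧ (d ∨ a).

10

Initial set: {(((¬d ↔ ¬c) ∧ ((((a ∨ b) ∧ b) ↔ d) ∨ c)) ∧ (d ∨ a))}.
(((¬d ↔ ¬c) ∧ ((((a ∨ b) ∧ b) ↔ d) ∨ c)) ∧ (d ∨ a)): α-rule — add ((¬d ↔ ¬c) ∧ ((((a ∨ b) ∧ b) ↔ d) ∨ c)), (d ∨ a).
((¬d ↔ ¬c) ∧ ((((a ∨ b) ∧ b) ↔ d) ∨ c)): α-rule — add (¬d ↔ ¬c), ((((a ∨ b) ∧ b) ↔ d) ∨ c).
(d ∨ a): β-rule — branch into d  //  a.
  branch 1 (add d):
    (¬d ↔ ¬c): β-rule — branch into ¬d, ¬c  //  ¬¬d, ¬¬c.
      branch 1.1 (add ¬d, ¬c):
        × closes — contains both d and ¬d.
      branch 1.2 (add ¬¬d, ¬¬c):
        ((((a ∨ b) ∧ b) ↔ d) ∨ c): β-rule — branch into (((a ∨ b) ∧ b) ↔ d)  //  c.
          branch 1.2.1 (add (((a ∨ b) ∧ b) ↔ d)):
            (((a ∨ b) ∧ b) ↔ d): β-rule — branch into ((a ∨ b) ∧ b), d  //  ¬((a ∨ b) ∧ b), ¬d.
              branch 1.2.1.1 (add ((a ∨ b) ∧ b), d):
                ((a ∨ b) ∧ b): α-rule — add (a ∨ b), b.
                (a ∨ b): β-rule — branch into a  //  b.
                  branch 1.2.1.1.1 (add a):
                    ○ open, literals {a=true, b=true, c=true, d=true}.
                  branch 1.2.1.1.2 (add b):
                    ○ open, literals {b=true, c=true, d=true}.
              branch 1.2.1.2 (add ¬((a ∨ b) ∧ b), ¬d):
                × closes — contains both d and ¬d.
          branch 1.2.2 (add c):
            ○ open, literals {c=true, d=true}.
  branch 2 (add a):
    (¬d ↔ ¬c): β-rule — branch into ¬d, ¬c  //  ¬¬d, ¬¬c.
      branch 2.1 (add ¬d, ¬c):
        ((((a ∨ b) ∧ b) ↔ d) ∨ c): β-rule — branch into (((a ∨ b) ∧ b) ↔ d)  //  c.
          branch 2.1.1 (add (((a ∨ b) ∧ b) ↔ d)):
            (((a ∨ b) ∧ b) ↔ d): β-rule — branch into ((a ∨ b) ∧ b), d  //  ¬((a ∨ b) ∧ b), ¬d.
              branch 2.1.1.1 (add ((a ∨ b) ∧ b), d):
                × closes — contains both d and ¬d.
              branch 2.1.1.2 (add ¬((a ∨ b) ∧ b), ¬d):
                ¬((a ∨ b) ∧ b): β-rule — branch into ¬(a ∨ b)  //  ¬b.
                  branch 2.1.1.2.1 (add ¬(a ∨ b)):
                    ¬(a ∨ b): α-rule — add ¬a, ¬b.
                    × closes — contains both a and ¬a.
                  branch 2.1.1.2.2 (add ¬b):
                    ○ open, literals {a=true, b=false, c=false, d=false}.
          branch 2.1.2 (add c):
            × closes — contains both c and ¬c.
      branch 2.2 (add ¬¬d, ¬¬c):
        ((((a ∨ b) ∧ b) ↔ d) ∨ c): β-rule — branch into (((a ∨ b) ∧ b) ↔ d)  //  c.
          branch 2.2.1 (add (((a ∨ b) ∧ b) ↔ d)):
            (((a ∨ b) ∧ b) ↔ d): β-rule — branch into ((a ∨ b) ∧ b), d  //  ¬((a ∨ b) ∧ b), ¬d.
              branch 2.2.1.1 (add ((a ∨ b) ∧ b), d):
                ((a ∨ b) ∧ b): α-rule — add (a ∨ b), b.
                (a ∨ b): β-rule — branch into a  //  b.
                  branch 2.2.1.1.1 (add a):
                    ○ open, literals {a=true, b=true, c=true, d=true}.
                  branch 2.2.1.1.2 (add b):
                    ○ open, literals {a=true, b=true, c=true, d=true}.
              branch 2.2.1.2 (add ¬((a ∨ b) ∧ b), ¬d):
                × closes — contains both d and ¬d.
          branch 2.2.2 (add c):
            ○ open, literals {a=true, c=true, d=true}.
6 branches closed, 7 open.
Each open branch fixes some atoms; the unmentioned ones are free. Counting distinct full assignments: branch {a=true, b=true, c=true, d=true} (e) contributes 2 new; branch {b=true, c=true, d=true} (a, e) contributes 2 new; branch {c=true, d=true} (a, b, e) contributes 4 new; branch {a=true, b=false, c=false, d=false} (e) contributes 2 new; branch {a=true, b=true, c=true, d=true} (e) contributes 0 new; branch {a=true, b=true, c=true, d=true} (e) contributes 0 new; branch {a=true, c=true, d=true} (b, e) contributes 0 new. Total: 10.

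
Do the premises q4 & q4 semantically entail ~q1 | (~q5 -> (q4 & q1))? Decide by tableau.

Yes

Initial set: {T (q4 & q4); F (~q1 | (~q5 -> (q4 & q1)))}.
T (q4 & q4): α-rule — add T q4, T q4.
F (~q1 | (~q5 -> (q4 & q1))): α-rule — add F ~q1, F (~q5 -> (q4 & q1)).
F (~q5 -> (q4 & q1)): α-rule — add T ~q5, F (q4 & q1).
F (q4 & q1): β-rule — branch into F q4  //  F q1.
  branch 1 (add F q4):
    × closes — contains both q4 and ~q4.
  branch 2 (add F q1):
    × closes — contains both q1 and ~q1.
All 2 branches close.
Every branch closed, so the premises entail the conclusion.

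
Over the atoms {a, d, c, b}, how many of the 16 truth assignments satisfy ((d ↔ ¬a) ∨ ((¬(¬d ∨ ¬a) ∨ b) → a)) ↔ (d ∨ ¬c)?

Initial set: {T (((d ↔ ¬a) ∨ ((¬(¬d ∨ ¬a) ∨ b) → a)) ↔ (d ∨ ¬c))}.
T (((d ↔ ¬a) ∨ ((¬(¬d ∨ ¬a) ∨ b) → a)) ↔ (d ∨ ¬c)): β-rule — branch into T ((d ↔ ¬a) ∨ ((¬(¬d ∨ ¬a) ∨ b) → a)), T (d ∨ ¬c)  //  F ((d ↔ ¬a) ∨ ((¬(¬d ∨ ¬a) ∨ b) → a)), F (d ∨ ¬c).
  branch 1 (add T ((d ↔ ¬a) ∨ ((¬(¬d ∨ ¬a) ∨ b) → a)), T (d ∨ ¬c)):
    T ((d ↔ ¬a) ∨ ((¬(¬d ∨ ¬a) ∨ b) → a)): β-rule — branch into T (d ↔ ¬a)  //  T ((¬(¬d ∨ ¬a) ∨ b) → a).
      branch 1.1 (add T (d ↔ ¬a)):
        T (d ∨ ¬c): β-rule — branch into T d  //  T ¬c.
          branch 1.1.1 (add T d):
            T (d ↔ ¬a): β-rule — branch into T d, T ¬a  //  F d, F ¬a.
              branch 1.1.1.1 (add T d, T ¬a):
                ○ open, literals {a=F, d=T}.
              branch 1.1.1.2 (add F d, F ¬a):
                × closes — contains both d and ¬d.
          branch 1.1.2 (add T ¬c):
            T (d ↔ ¬a): β-rule — branch into T d, T ¬a  //  F d, F ¬a.
              branch 1.1.2.1 (add T d, T ¬a):
                ○ open, literals {a=F, c=F, d=T}.
              branch 1.1.2.2 (add F d, F ¬a):
                ○ open, literals {a=T, c=F, d=F}.
      branch 1.2 (add T ((¬(¬d ∨ ¬a) ∨ b) → a)):
        T (d ∨ ¬c): β-rule — branch into T d  //  T ¬c.
          branch 1.2.1 (add T d):
            T ((¬(¬d ∨ ¬a) ∨ b) → a): β-rule — branch into F (¬(¬d ∨ ¬a) ∨ b)  //  T a.
              branch 1.2.1.1 (add F (¬(¬d ∨ ¬a) ∨ b)):
                F (¬(¬d ∨ ¬a) ∨ b): α-rule — add F ¬(¬d ∨ ¬a), F b.
                F ¬(¬d ∨ ¬a): β-rule — branch into T ¬d  //  T ¬a.
                  branch 1.2.1.1.1 (add T ¬d):
                    × closes — contains both d and ¬d.
                  branch 1.2.1.1.2 (add T ¬a):
                    ○ open, literals {a=F, b=F, d=T}.
              branch 1.2.1.2 (add T a):
                ○ open, literals {a=T, d=T}.
          branch 1.2.2 (add T ¬c):
            T ((¬(¬d ∨ ¬a) ∨ b) → a): β-rule — branch into F (¬(¬d ∨ ¬a) ∨ b)  //  T a.
              branch 1.2.2.1 (add F (¬(¬d ∨ ¬a) ∨ b)):
                F (¬(¬d ∨ ¬a) ∨ b): α-rule — add F ¬(¬d ∨ ¬a), F b.
                F ¬(¬d ∨ ¬a): β-rule — branch into T ¬d  //  T ¬a.
                  branch 1.2.2.1.1 (add T ¬d):
                    ○ open, literals {b=F, c=F, d=F}.
                  branch 1.2.2.1.2 (add T ¬a):
                    ○ open, literals {a=F, b=F, c=F}.
              branch 1.2.2.2 (add T a):
                ○ open, literals {a=T, c=F}.
  branch 2 (add F ((d ↔ ¬a) ∨ ((¬(¬d ∨ ¬a) ∨ b) → a)), F (d ∨ ¬c)):
    F ((d ↔ ¬a) ∨ ((¬(¬d ∨ ¬a) ∨ b) → a)): α-rule — add F (d ↔ ¬a), F ((¬(¬d ∨ ¬a) ∨ b) → a).
    F (d ∨ ¬c): α-rule — add F d, F ¬c.
    F ((¬(¬d ∨ ¬a) ∨ b) → a): α-rule — add T (¬(¬d ∨ ¬a) ∨ b), F a.
    F (d ↔ ¬a): β-rule — branch into T d, F ¬a  //  F d, T ¬a.
      branch 2.1 (add T d, F ¬a):
        × closes — contains both d and ¬d.
      branch 2.2 (add F d, T ¬a):
        T (¬(¬d ∨ ¬a) ∨ b): β-rule — branch into T ¬(¬d ∨ ¬a)  //  T b.
          branch 2.2.1 (add T ¬(¬d ∨ ¬a)):
            T ¬(¬d ∨ ¬a): α-rule — add F ¬d, F ¬a.
            × closes — contains both d and ¬d.
          branch 2.2.2 (add T b):
            ○ open, literals {a=F, b=T, c=T, d=F}.
4 branches closed, 9 open.
Each open branch fixes some atoms; the unmentioned ones are free. Counting distinct full assignments: branch {a=F, d=T} (c, b) contributes 4 new; branch {a=F, c=F, d=T} (b) contributes 0 new; branch {a=T, c=F, d=F} (b) contributes 2 new; branch {a=F, b=F, d=T} (c) contributes 0 new; branch {a=T, d=T} (c, b) contributes 4 new; branch {b=F, c=F, d=F} (a) contributes 1 new; branch {a=F, b=F, c=F} (d) contributes 0 new; branch {a=T, c=F} (d, b) contributes 0 new; branch {a=F, b=T, c=T, d=F} (none free) contributes 1 new. Total: 12.

12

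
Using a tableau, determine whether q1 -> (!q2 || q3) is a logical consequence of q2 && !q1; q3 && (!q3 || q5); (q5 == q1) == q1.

Initial set: {(q2 && !q1); (q3 && (!q3 || q5)); ((q5 == q1) == q1); !(q1 -> (!q2 || q3))}.
(q2 && !q1): α-rule — add q2, !q1.
(q3 && (!q3 || q5)): α-rule — add q3, (!q3 || q5).
!(q1 -> (!q2 || q3)): α-rule — add q1, !(!q2 || q3).
× closes — contains both q1 and !q1.
All 1 branch closes.
Every branch closed, so the premises entail the conclusion.

Yes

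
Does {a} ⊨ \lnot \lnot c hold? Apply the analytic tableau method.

Initial set: {a; \lnot \lnot \lnot c}.
\lnot \lnot \lnot c: drop double negation, giving \lnot c.
○ open, literals {a=1, c=0}.
0 branches closed, 1 open.
An open branch gives a countermodel: a=1, c=0 (unmentioned atoms arbitrary); the premises hold there but the conclusion fails.

No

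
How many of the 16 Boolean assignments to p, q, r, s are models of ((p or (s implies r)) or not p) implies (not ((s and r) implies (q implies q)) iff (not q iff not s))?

Initial set: {T (((p or (s implies r)) or not p) implies (not ((s and r) implies (q implies q)) iff (not q iff not s)))}.
T (((p or (s implies r)) or not p) implies (not ((s and r) implies (q implies q)) iff (not q iff not s))): β-rule — branch into F ((p or (s implies r)) or not p)  //  T (not ((s and r) implies (q implies q)) iff (not q iff not s)).
  branch 1 (add F ((p or (s implies r)) or not p)):
    F ((p or (s implies r)) or not p): α-rule — add F (p or (s implies r)), F not p.
    F (p or (s implies r)): α-rule — add F p, F (s implies r).
    × closes — contains both p and not p.
  branch 2 (add T (not ((s and r) implies (q implies q)) iff (not q iff not s))):
    T (not ((s and r) implies (q implies q)) iff (not q iff not s)): β-rule — branch into T not ((s and r) implies (q implies q)), T (not q iff not s)  //  F not ((s and r) implies (q implies q)), F (not q iff not s).
      branch 2.1 (add T not ((s and r) implies (q implies q)), T (not q iff not s)):
        T not ((s and r) implies (q implies q)): α-rule — add T (s and r), F (q implies q).
        T (s and r): α-rule — add T s, T r.
        F (q implies q): α-rule — add T q, F q.
        × closes — contains both q and not q.
      branch 2.2 (add F not ((s and r) implies (q implies q)), F (not q iff not s)):
        F not ((s and r) implies (q implies q)): β-rule — branch into F (s and r)  //  T (q implies q).
          branch 2.2.1 (add F (s and r)):
            F (not q iff not s): β-rule — branch into T not q, F not s  //  F not q, T not s.
              branch 2.2.1.1 (add T not q, F not s):
                F (s and r): β-rule — branch into F s  //  F r.
                  branch 2.2.1.1.1 (add F s):
                    × closes — contains both s and not s.
                  branch 2.2.1.1.2 (add F r):
                    ○ open, literals {q=F, r=F, s=T}.
              branch 2.2.1.2 (add F not q, T not s):
                F (s and r): β-rule — branch into F s  //  F r.
                  branch 2.2.1.2.1 (add F s):
                    ○ open, literals {q=T, s=F}.
                  branch 2.2.1.2.2 (add F r):
                    ○ open, literals {q=T, r=F, s=F}.
          branch 2.2.2 (add T (q implies q)):
            F (not q iff not s): β-rule — branch into T not q, F not s  //  F not q, T not s.
              branch 2.2.2.1 (add T not q, F not s):
                T (q implies q): β-rule — branch into F q  //  T q.
                  branch 2.2.2.1.1 (add F q):
                    ○ open, literals {q=F, s=T}.
                  branch 2.2.2.1.2 (add T q):
                    × closes — contains both q and not q.
              branch 2.2.2.2 (add F not q, T not s):
                T (q implies q): β-rule — branch into F q  //  T q.
                  branch 2.2.2.2.1 (add F q):
                    × closes — contains both q and not q.
                  branch 2.2.2.2.2 (add T q):
                    ○ open, literals {q=T, s=F}.
5 branches closed, 5 open.
Each open branch fixes some atoms; the unmentioned ones are free. Counting distinct full assignments: branch {q=F, r=F, s=T} (p) contributes 2 new; branch {q=T, s=F} (p, r) contributes 4 new; branch {q=T, r=F, s=F} (p) contributes 0 new; branch {q=F, s=T} (p, r) contributes 2 new; branch {q=T, s=F} (p, r) contributes 0 new. Total: 8.

8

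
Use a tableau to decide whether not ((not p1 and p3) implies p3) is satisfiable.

Unsatisfiable

Initial set: {not ((not p1 and p3) implies p3)}.
not ((not p1 and p3) implies p3): α-rule — add (not p1 and p3), not p3.
(not p1 and p3): α-rule — add not p1, p3.
× closes — contains both p3 and not p3.
All 1 branch closes.
Every branch closed; the formula is unsatisfiable.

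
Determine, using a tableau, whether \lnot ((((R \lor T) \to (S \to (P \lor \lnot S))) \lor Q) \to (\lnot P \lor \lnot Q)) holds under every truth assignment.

Not valid

Assume the negation and expand:
Initial set: {\lnot \lnot ((((R \lor T) \to (S \to (P \lor \lnot S))) \lor Q) \to (\lnot P \lor \lnot Q))}.
\lnot \lnot ((((R \lor T) \to (S \to (P \lor \lnot S))) \lor Q) \to (\lnot P \lor \lnot Q)): β-rule — branch into \lnot (((R \lor T) \to (S \to (P \lor \lnot S))) \lor Q)  //  (\lnot P \lor \lnot Q).
  branch 1 (add \lnot (((R \lor T) \to (S \to (P \lor \lnot S))) \lor Q)):
    \lnot (((R \lor T) \to (S \to (P \lor \lnot S))) \lor Q): α-rule — add \lnot ((R \lor T) \to (S \to (P \lor \lnot S))), \lnot Q.
    \lnot ((R \lor T) \to (S \to (P \lor \lnot S))): α-rule — add (R \lor T), \lnot (S \to (P \lor \lnot S)).
    \lnot (S \to (P \lor \lnot S)): α-rule — add S, \lnot (P \lor \lnot S).
    \lnot (P \lor \lnot S): α-rule — add \lnot P, \lnot \lnot S.
    (R \lor T): β-rule — branch into R  //  T.
      branch 1.1 (add R):
        ○ open, literals {P=0, Q=0, R=1, S=1}.
      branch 1.2 (add T):
        ○ open, literals {P=0, Q=0, S=1, T=1}.
  branch 2 (add (\lnot P \lor \lnot Q)):
    (\lnot P \lor \lnot Q): β-rule — branch into \lnot P  //  \lnot Q.
      branch 2.1 (add \lnot P):
        ○ open, literals {P=0}.
      branch 2.2 (add \lnot Q):
        ○ open, literals {Q=0}.
0 branches closed, 4 open.
An open branch gives a countermodel: P=0, Q=0, R=1, S=1 (unmentioned atoms arbitrary); under it the original formula is false.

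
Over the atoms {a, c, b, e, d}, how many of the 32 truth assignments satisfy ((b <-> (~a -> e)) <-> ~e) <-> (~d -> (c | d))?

16

Initial set: {(((b <-> (~a -> e)) <-> ~e) <-> (~d -> (c | d)))}.
(((b <-> (~a -> e)) <-> ~e) <-> (~d -> (c | d))): β-rule — branch into ((b <-> (~a -> e)) <-> ~e), (~d -> (c | d))  //  ~((b <-> (~a -> e)) <-> ~e), ~(~d -> (c | d)).
  branch 1 (add ((b <-> (~a -> e)) <-> ~e), (~d -> (c | d))):
    ((b <-> (~a -> e)) <-> ~e): β-rule — branch into (b <-> (~a -> e)), ~e  //  ~(b <-> (~a -> e)), ~~e.
      branch 1.1 (add (b <-> (~a -> e)), ~e):
        (~d -> (c | d)): β-rule — branch into ~~d  //  (c | d).
          branch 1.1.1 (add ~~d):
            (b <-> (~a -> e)): β-rule — branch into b, (~a -> e)  //  ~b, ~(~a -> e).
              branch 1.1.1.1 (add b, (~a -> e)):
                (~a -> e): β-rule — branch into ~~a  //  e.
                  branch 1.1.1.1.1 (add ~~a):
                    ○ open, literals {a=true, b=true, d=true, e=false}.
                  branch 1.1.1.1.2 (add e):
                    × closes — contains both e and ~e.
              branch 1.1.1.2 (add ~b, ~(~a -> e)):
                ~(~a -> e): α-rule — add ~a, ~e.
                ○ open, literals {a=false, b=false, d=true, e=false}.
          branch 1.1.2 (add (c | d)):
            (b <-> (~a -> e)): β-rule — branch into b, (~a -> e)  //  ~b, ~(~a -> e).
              branch 1.1.2.1 (add b, (~a -> e)):
                (c | d): β-rule — branch into c  //  d.
                  branch 1.1.2.1.1 (add c):
                    (~a -> e): β-rule — branch into ~~a  //  e.
                      branch 1.1.2.1.1.1 (add ~~a):
                        ○ open, literals {a=true, b=true, c=true, e=false}.
                      branch 1.1.2.1.1.2 (add e):
                        × closes — contains both e and ~e.
                  branch 1.1.2.1.2 (add d):
                    (~a -> e): β-rule — branch into ~~a  //  e.
                      branch 1.1.2.1.2.1 (add ~~a):
                        ○ open, literals {a=true, b=true, d=true, e=false}.
                      branch 1.1.2.1.2.2 (add e):
                        × closes — contains both e and ~e.
              branch 1.1.2.2 (add ~b, ~(~a -> e)):
                ~(~a -> e): α-rule — add ~a, ~e.
                (c | d): β-rule — branch into c  //  d.
                  branch 1.1.2.2.1 (add c):
                    ○ open, literals {a=false, b=false, c=true, e=false}.
                  branch 1.1.2.2.2 (add d):
                    ○ open, literals {a=false, b=false, d=true, e=false}.
      branch 1.2 (add ~(b <-> (~a -> e)), ~~e):
        (~d -> (c | d)): β-rule — branch into ~~d  //  (c | d).
          branch 1.2.1 (add ~~d):
            ~(b <-> (~a -> e)): β-rule — branch into b, ~(~a -> e)  //  ~b, (~a -> e).
              branch 1.2.1.1 (add b, ~(~a -> e)):
                ~(~a -> e): α-rule — add ~a, ~e.
                × closes — contains both e and ~e.
              branch 1.2.1.2 (add ~b, (~a -> e)):
                (~a -> e): β-rule — branch into ~~a  //  e.
                  branch 1.2.1.2.1 (add ~~a):
                    ○ open, literals {a=true, b=false, d=true, e=true}.
                  branch 1.2.1.2.2 (add e):
                    ○ open, literals {b=false, d=true, e=true}.
          branch 1.2.2 (add (c | d)):
            ~(b <-> (~a -> e)): β-rule — branch into b, ~(~a -> e)  //  ~b, (~a -> e).
              branch 1.2.2.1 (add b, ~(~a -> e)):
                ~(~a -> e): α-rule — add ~a, ~e.
                × closes — contains both e and ~e.
              branch 1.2.2.2 (add ~b, (~a -> e)):
                (c | d): β-rule — branch into c  //  d.
                  branch 1.2.2.2.1 (add c):
                    (~a -> e): β-rule — branch into ~~a  //  e.
                      branch 1.2.2.2.1.1 (add ~~a):
                        ○ open, literals {a=true, b=false, c=true, e=true}.
                      branch 1.2.2.2.1.2 (add e):
                        ○ open, literals {b=false, c=true, e=true}.
                  branch 1.2.2.2.2 (add d):
                    (~a -> e): β-rule — branch into ~~a  //  e.
                      branch 1.2.2.2.2.1 (add ~~a):
                        ○ open, literals {a=true, b=false, d=true, e=true}.
                      branch 1.2.2.2.2.2 (add e):
                        ○ open, literals {b=false, d=true, e=true}.
  branch 2 (add ~((b <-> (~a -> e)) <-> ~e), ~(~d -> (c | d))):
    ~(~d -> (c | d)): α-rule — add ~d, ~(c | d).
    ~(c | d): α-rule — add ~c, ~d.
    ~((b <-> (~a -> e)) <-> ~e): β-rule — branch into (b <-> (~a -> e)), ~~e  //  ~(b <-> (~a -> e)), ~e.
      branch 2.1 (add (b <-> (~a -> e)), ~~e):
        (b <-> (~a -> e)): β-rule — branch into b, (~a -> e)  //  ~b, ~(~a -> e).
          branch 2.1.1 (add b, (~a -> e)):
            (~a -> e): β-rule — branch into ~~a  //  e.
              branch 2.1.1.1 (add ~~a):
                ○ open, literals {a=true, b=true, c=false, d=false, e=true}.
              branch 2.1.1.2 (add e):
                ○ open, literals {b=true, c=false, d=false, e=true}.
          branch 2.1.2 (add ~b, ~(~a -> e)):
            ~(~a -> e): α-rule — add ~a, ~e.
            × closes — contains both e and ~e.
      branch 2.2 (add ~(b <-> (~a -> e)), ~e):
        ~(b <-> (~a -> e)): β-rule — branch into b, ~(~a -> e)  //  ~b, (~a -> e).
          branch 2.2.1 (add b, ~(~a -> e)):
            ~(~a -> e): α-rule — add ~a, ~e.
            ○ open, literals {a=false, b=true, c=false, d=false, e=false}.
          branch 2.2.2 (add ~b, (~a -> e)):
            (~a -> e): β-rule — branch into ~~a  //  e.
              branch 2.2.2.1 (add ~~a):
                ○ open, literals {a=true, b=false, c=false, d=false, e=false}.
              branch 2.2.2.2 (add e):
                × closes — contains both e and ~e.
7 branches closed, 16 open.
Each open branch fixes some atoms; the unmentioned ones are free. Counting distinct full assignments: branch {a=true, b=true, d=true, e=false} (c) contributes 2 new; branch {a=false, b=false, d=true, e=false} (c) contributes 2 new; branch {a=true, b=true, c=true, e=false} (d) contributes 1 new; branch {a=true, b=true, d=true, e=false} (c) contributes 0 new; branch {a=false, b=false, c=true, e=false} (d) contributes 1 new; branch {a=false, b=false, d=true, e=false} (c) contributes 0 new; branch {a=true, b=false, d=true, e=true} (c) contributes 2 new; branch {b=false, d=true, e=true} (a, c) contributes 2 new; branch {a=true, b=false, c=true, e=true} (d) contributes 1 new; branch {b=false, c=true, e=true} (a, d) contributes 1 new; branch {a=true, b=false, d=true, e=true} (c) contributes 0 new; branch {b=false, d=true, e=true} (a, c) contributes 0 new; branch {a=true, b=true, c=false, d=false, e=true} (none free) contributes 1 new; branch {b=true, c=false, d=false, e=true} (a) contributes 1 new; branch {a=false, b=true, c=false, d=false, e=false} (none free) contributes 1 new; branch {a=true, b=false, c=false, d=false, e=false} (none free) contributes 1 new. Total: 16.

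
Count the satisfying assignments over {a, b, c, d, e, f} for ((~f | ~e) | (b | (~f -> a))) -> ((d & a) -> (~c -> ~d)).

56

Initial set: {T (((~f | ~e) | (b | (~f -> a))) -> ((d & a) -> (~c -> ~d)))}.
T (((~f | ~e) | (b | (~f -> a))) -> ((d & a) -> (~c -> ~d))): β-rule — branch into F ((~f | ~e) | (b | (~f -> a)))  //  T ((d & a) -> (~c -> ~d)).
  branch 1 (add F ((~f | ~e) | (b | (~f -> a)))):
    F ((~f | ~e) | (b | (~f -> a))): α-rule — add F (~f | ~e), F (b | (~f -> a)).
    F (~f | ~e): α-rule — add F ~f, F ~e.
    F (b | (~f -> a)): α-rule — add F b, F (~f -> a).
    F (~f -> a): α-rule — add T ~f, F a.
    × closes — contains both f and ~f.
  branch 2 (add T ((d & a) -> (~c -> ~d))):
    T ((d & a) -> (~c -> ~d)): β-rule — branch into F (d & a)  //  T (~c -> ~d).
      branch 2.1 (add F (d & a)):
        F (d & a): β-rule — branch into F d  //  F a.
          branch 2.1.1 (add F d):
            ○ open, literals {d=0}.
          branch 2.1.2 (add F a):
            ○ open, literals {a=0}.
      branch 2.2 (add T (~c -> ~d)):
        T (~c -> ~d): β-rule — branch into F ~c  //  T ~d.
          branch 2.2.1 (add F ~c):
            ○ open, literals {c=1}.
          branch 2.2.2 (add T ~d):
            ○ open, literals {d=0}.
1 branch closed, 4 open.
Each open branch fixes some atoms; the unmentioned ones are free. Counting distinct full assignments: branch {d=0} (a, b, c, e, f) contributes 32 new; branch {a=0} (b, c, d, e, f) contributes 16 new; branch {c=1} (a, b, d, e, f) contributes 8 new; branch {d=0} (a, b, c, e, f) contributes 0 new. Total: 56.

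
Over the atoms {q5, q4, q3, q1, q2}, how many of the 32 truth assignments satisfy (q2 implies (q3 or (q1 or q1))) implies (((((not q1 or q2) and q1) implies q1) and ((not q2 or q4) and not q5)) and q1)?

10

Initial set: {((q2 implies (q3 or (q1 or q1))) implies (((((not q1 or q2) and q1) implies q1) and ((not q2 or q4) and not q5)) and q1))}.
((q2 implies (q3 or (q1 or q1))) implies (((((not q1 or q2) and q1) implies q1) and ((not q2 or q4) and not q5)) and q1)): β-rule — branch into not (q2 implies (q3 or (q1 or q1)))  //  (((((not q1 or q2) and q1) implies q1) and ((not q2 or q4) and not q5)) and q1).
  branch 1 (add not (q2 implies (q3 or (q1 or q1)))):
    not (q2 implies (q3 or (q1 or q1))): α-rule — add q2, not (q3 or (q1 or q1)).
    not (q3 or (q1 or q1)): α-rule — add not q3, not (q1 or q1).
    not (q1 or q1): α-rule — add not q1, not q1.
    ○ open, literals {q1=false, q2=true, q3=false}.
  branch 2 (add (((((not q1 or q2) and q1) implies q1) and ((not q2 or q4) and not q5)) and q1)):
    (((((not q1 or q2) and q1) implies q1) and ((not q2 or q4) and not q5)) and q1): α-rule — add ((((not q1 or q2) and q1) implies q1) and ((not q2 or q4) and not q5)), q1.
    ((((not q1 or q2) and q1) implies q1) and ((not q2 or q4) and not q5)): α-rule — add (((not q1 or q2) and q1) implies q1), ((not q2 or q4) and not q5).
    ((not q2 or q4) and not q5): α-rule — add (not q2 or q4), not q5.
    (((not q1 or q2) and q1) implies q1): β-rule — branch into not ((not q1 or q2) and q1)  //  q1.
      branch 2.1 (add not ((not q1 or q2) and q1)):
        (not q2 or q4): β-rule — branch into not q2  //  q4.
          branch 2.1.1 (add not q2):
            not ((not q1 or q2) and q1): β-rule — branch into not (not q1 or q2)  //  not q1.
              branch 2.1.1.1 (add not (not q1 or q2)):
                not (not q1 or q2): α-rule — add not not q1, not q2.
                ○ open, literals {q1=true, q2=false, q5=false}.
              branch 2.1.1.2 (add not q1):
                × closes — contains both q1 and not q1.
          branch 2.1.2 (add q4):
            not ((not q1 or q2) and q1): β-rule — branch into not (not q1 or q2)  //  not q1.
              branch 2.1.2.1 (add not (not q1 or q2)):
                not (not q1 or q2): α-rule — add not not q1, not q2.
                ○ open, literals {q1=true, q2=false, q4=true, q5=false}.
              branch 2.1.2.2 (add not q1):
                × closes — contains both q1 and not q1.
      branch 2.2 (add q1):
        (not q2 or q4): β-rule — branch into not q2  //  q4.
          branch 2.2.1 (add not q2):
            ○ open, literals {q1=true, q2=false, q5=false}.
          branch 2.2.2 (add q4):
            ○ open, literals {q1=true, q4=true, q5=false}.
2 branches closed, 5 open.
Each open branch fixes some atoms; the unmentioned ones are free. Counting distinct full assignments: branch {q1=false, q2=true, q3=false} (q5, q4) contributes 4 new; branch {q1=true, q2=false, q5=false} (q4, q3) contributes 4 new; branch {q1=true, q2=false, q4=true, q5=false} (q3) contributes 0 new; branch {q1=true, q2=false, q5=false} (q4, q3) contributes 0 new; branch {q1=true, q4=true, q5=false} (q3, q2) contributes 2 new. Total: 10.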